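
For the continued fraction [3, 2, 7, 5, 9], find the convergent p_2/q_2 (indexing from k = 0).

Using pₖ = aₖpₖ₋₁ + pₖ₋₂, qₖ = aₖqₖ₋₁ + qₖ₋₂ (with p₋₁=1, p₋₂=0, q₋₁=0, q₋₂=1):
  k=0: a=3, p=3, q=1
  k=1: a=2, p=7, q=2
  k=2: a=7, p=52, q=15

52/15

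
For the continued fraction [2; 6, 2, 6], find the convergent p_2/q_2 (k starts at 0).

Using pₖ = aₖpₖ₋₁ + pₖ₋₂, qₖ = aₖqₖ₋₁ + qₖ₋₂ (with p₋₁=1, p₋₂=0, q₋₁=0, q₋₂=1):
  k=0: a=2, p=2, q=1
  k=1: a=6, p=13, q=6
  k=2: a=2, p=28, q=13

28/13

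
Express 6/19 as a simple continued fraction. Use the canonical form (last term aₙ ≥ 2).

[0; 3, 6]

6 = 0*19 + 6
19 = 3*6 + 1
6 = 6*1 + 0  (stop)
So 6/19 = [0; 3, 6].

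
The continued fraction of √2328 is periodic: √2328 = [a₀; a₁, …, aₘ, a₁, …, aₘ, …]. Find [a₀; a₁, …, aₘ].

a₀ = ⌊√2328⌋ = 48.
With m₀=0, d₀=1 and mₖ₊₁ = dₖaₖ − mₖ, dₖ₊₁ = (n − mₖ₊₁²)/dₖ, aₖ₊₁ = ⌊(a₀+mₖ₊₁)/dₖ₊₁⌋:
  k=1: m=48, d=24, a=4
  k=2: m=48, d=1, a=96
d=1 and a=2a₀=96 at k=2, so the next step gives (m, d) = (48, 24) again — its k=1 value — and the period has length 2.

[48; 4, 96]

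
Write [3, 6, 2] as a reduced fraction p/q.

Using pₖ = aₖpₖ₋₁ + pₖ₋₂ and qₖ = aₖqₖ₋₁ + qₖ₋₂:
  k=0: a=3, p=3, q=1
  k=1: a=6, p=19, q=6
  k=2: a=2, p=41, q=13

41/13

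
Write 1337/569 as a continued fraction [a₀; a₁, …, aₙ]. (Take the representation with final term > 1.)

1337 = 2*569 + 199
569 = 2*199 + 171
199 = 1*171 + 28
171 = 6*28 + 3
28 = 9*3 + 1
3 = 3*1 + 0  (stop)
So 1337/569 = [2; 2, 1, 6, 9, 3].

[2; 2, 1, 6, 9, 3]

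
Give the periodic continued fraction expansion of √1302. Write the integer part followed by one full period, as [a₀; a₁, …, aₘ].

[36; 12, 72]

a₀ = ⌊√1302⌋ = 36.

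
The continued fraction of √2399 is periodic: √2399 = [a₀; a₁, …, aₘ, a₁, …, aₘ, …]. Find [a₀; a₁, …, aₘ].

a₀ = ⌊√2399⌋ = 48.
With m₀=0, d₀=1 and mₖ₊₁ = dₖaₖ − mₖ, dₖ₊₁ = (n − mₖ₊₁²)/dₖ, aₖ₊₁ = ⌊(a₀+mₖ₊₁)/dₖ₊₁⌋:
  k=1: m=48, d=95, a=1
  k=2: m=47, d=2, a=47
  k=3: m=47, d=95, a=1
  k=4: m=48, d=1, a=96
d=1 and a=2a₀=96 at k=4, so the next step gives (m, d) = (48, 95) again — its k=1 value — and the period has length 4.

[48; 1, 47, 1, 96]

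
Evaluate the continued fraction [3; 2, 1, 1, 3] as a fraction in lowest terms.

61/18

Fold from the inside: start with 3/1.
  1 + 1/3 = 4/3
  1 + 3/4 = 7/4
  2 + 4/7 = 18/7
  3 + 7/18 = 61/18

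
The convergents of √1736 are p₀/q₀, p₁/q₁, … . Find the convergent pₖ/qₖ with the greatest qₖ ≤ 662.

√1736 = [41; 1, 1, 1, 82, …] (period length 4).
Convergents:
  p_0/q_0 = 41/1
  p_1/q_1 = 42/1
  p_2/q_2 = 83/2
  p_3/q_3 = 125/3
  p_4/q_4 = 10333/248
  p_5/q_5 = 10458/251
  p_6/q_6 = 20791/499
  p_7/q_7 = 31249/750
q_6 = 499 ≤ 662 < 750 = q_7, so the answer is 20791/499.

20791/499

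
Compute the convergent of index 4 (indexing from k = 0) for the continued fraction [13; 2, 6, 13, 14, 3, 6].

Using pₖ = aₖpₖ₋₁ + pₖ₋₂, qₖ = aₖqₖ₋₁ + qₖ₋₂ (with p₋₁=1, p₋₂=0, q₋₁=0, q₋₂=1):
  k=0: a=13, p=13, q=1
  k=1: a=2, p=27, q=2
  k=2: a=6, p=175, q=13
  k=3: a=13, p=2302, q=171
  k=4: a=14, p=32403, q=2407

32403/2407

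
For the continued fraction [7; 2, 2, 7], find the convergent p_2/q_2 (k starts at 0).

37/5

Using pₖ = aₖpₖ₋₁ + pₖ₋₂, qₖ = aₖqₖ₋₁ + qₖ₋₂ (with p₋₁=1, p₋₂=0, q₋₁=0, q₋₂=1):
  k=0: a=7, p=7, q=1
  k=1: a=2, p=15, q=2
  k=2: a=2, p=37, q=5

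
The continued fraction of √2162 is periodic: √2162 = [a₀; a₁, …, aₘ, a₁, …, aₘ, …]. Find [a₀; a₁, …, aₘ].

[46; 2, 92]

a₀ = ⌊√2162⌋ = 46.
With m₀=0, d₀=1 and mₖ₊₁ = dₖaₖ − mₖ, dₖ₊₁ = (n − mₖ₊₁²)/dₖ, aₖ₊₁ = ⌊(a₀+mₖ₊₁)/dₖ₊₁⌋:
  k=1: m=46, d=46, a=2
  k=2: m=46, d=1, a=92
d=1 and a=2a₀=92 at k=2, so the next step gives (m, d) = (46, 46) again — its k=1 value — and the period has length 2.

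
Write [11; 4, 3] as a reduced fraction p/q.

146/13

Fold from the inside: start with 3/1.
  4 + 1/3 = 13/3
  11 + 3/13 = 146/13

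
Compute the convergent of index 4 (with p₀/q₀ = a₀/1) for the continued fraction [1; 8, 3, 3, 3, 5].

307/274

Using pₖ = aₖpₖ₋₁ + pₖ₋₂, qₖ = aₖqₖ₋₁ + qₖ₋₂ (with p₋₁=1, p₋₂=0, q₋₁=0, q₋₂=1):
  k=0: a=1, p=1, q=1
  k=1: a=8, p=9, q=8
  k=2: a=3, p=28, q=25
  k=3: a=3, p=93, q=83
  k=4: a=3, p=307, q=274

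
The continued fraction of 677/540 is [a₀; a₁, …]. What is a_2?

1

677 = 1·540 + 137   →  a_0 = 1
540 = 3·137 + 129   →  a_1 = 3
137 = 1·129 + 8   →  a_2 = 1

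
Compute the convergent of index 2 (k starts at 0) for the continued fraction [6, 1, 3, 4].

Using pₖ = aₖpₖ₋₁ + pₖ₋₂, qₖ = aₖqₖ₋₁ + qₖ₋₂ (with p₋₁=1, p₋₂=0, q₋₁=0, q₋₂=1):
  k=0: a=6, p=6, q=1
  k=1: a=1, p=7, q=1
  k=2: a=3, p=27, q=4

27/4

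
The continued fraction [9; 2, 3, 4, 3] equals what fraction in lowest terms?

Using pₖ = aₖpₖ₋₁ + pₖ₋₂ and qₖ = aₖqₖ₋₁ + qₖ₋₂:
  k=0: a=9, p=9, q=1
  k=1: a=2, p=19, q=2
  k=2: a=3, p=66, q=7
  k=3: a=4, p=283, q=30
  k=4: a=3, p=915, q=97

915/97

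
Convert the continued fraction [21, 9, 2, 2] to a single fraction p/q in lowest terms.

992/47

Using pₖ = aₖpₖ₋₁ + pₖ₋₂ and qₖ = aₖqₖ₋₁ + qₖ₋₂:
  k=0: a=21, p=21, q=1
  k=1: a=9, p=190, q=9
  k=2: a=2, p=401, q=19
  k=3: a=2, p=992, q=47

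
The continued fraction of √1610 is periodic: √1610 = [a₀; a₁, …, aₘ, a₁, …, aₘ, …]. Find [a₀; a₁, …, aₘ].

a₀ = ⌊√1610⌋ = 40.
With m₀=0, d₀=1 and mₖ₊₁ = dₖaₖ − mₖ, dₖ₊₁ = (n − mₖ₊₁²)/dₖ, aₖ₊₁ = ⌊(a₀+mₖ₊₁)/dₖ₊₁⌋:
  k=1: m=40, d=10, a=8
  k=2: m=40, d=1, a=80
d=1 and a=2a₀=80 at k=2, so the next step gives (m, d) = (40, 10) again — its k=1 value — and the period has length 2.

[40; 8, 80]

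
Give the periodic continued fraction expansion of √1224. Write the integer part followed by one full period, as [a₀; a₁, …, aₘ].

a₀ = ⌊√1224⌋ = 34.
With m₀=0, d₀=1 and mₖ₊₁ = dₖaₖ − mₖ, dₖ₊₁ = (n − mₖ₊₁²)/dₖ, aₖ₊₁ = ⌊(a₀+mₖ₊₁)/dₖ₊₁⌋:
  k=1: m=34, d=68, a=1
  k=2: m=34, d=1, a=68
d=1 and a=2a₀=68 at k=2, so the next step gives (m, d) = (34, 68) again — its k=1 value — and the period has length 2.

[34; 1, 68]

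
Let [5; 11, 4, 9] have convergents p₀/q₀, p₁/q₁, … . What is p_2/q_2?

229/45

Using pₖ = aₖpₖ₋₁ + pₖ₋₂, qₖ = aₖqₖ₋₁ + qₖ₋₂ (with p₋₁=1, p₋₂=0, q₋₁=0, q₋₂=1):
  k=0: a=5, p=5, q=1
  k=1: a=11, p=56, q=11
  k=2: a=4, p=229, q=45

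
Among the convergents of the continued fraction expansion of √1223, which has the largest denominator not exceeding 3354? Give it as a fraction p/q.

√1223 = [34; 1, 33, 1, 68, …] (period length 4).
Convergents:
  p_0/q_0 = 34/1
  p_1/q_1 = 35/1
  p_2/q_2 = 1189/34
  p_3/q_3 = 1224/35
  p_4/q_4 = 84421/2414
  p_5/q_5 = 85645/2449
  p_6/q_6 = 2910706/83231
q_5 = 2449 ≤ 3354 < 83231 = q_6, so the answer is 85645/2449.

85645/2449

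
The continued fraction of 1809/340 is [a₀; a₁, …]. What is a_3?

2

1809 = 5·340 + 109   →  a_0 = 5
340 = 3·109 + 13   →  a_1 = 3
109 = 8·13 + 5   →  a_2 = 8
13 = 2·5 + 3   →  a_3 = 2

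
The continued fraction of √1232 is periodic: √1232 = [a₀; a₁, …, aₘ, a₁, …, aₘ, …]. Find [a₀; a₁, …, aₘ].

[35; 10, 70]

a₀ = ⌊√1232⌋ = 35.
With m₀=0, d₀=1 and mₖ₊₁ = dₖaₖ − mₖ, dₖ₊₁ = (n − mₖ₊₁²)/dₖ, aₖ₊₁ = ⌊(a₀+mₖ₊₁)/dₖ₊₁⌋:
  k=1: m=35, d=7, a=10
  k=2: m=35, d=1, a=70
d=1 and a=2a₀=70 at k=2, so the next step gives (m, d) = (35, 7) again — its k=1 value — and the period has length 2.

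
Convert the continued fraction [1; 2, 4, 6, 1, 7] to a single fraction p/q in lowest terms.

Fold from the inside: start with 7/1.
  1 + 1/7 = 8/7
  6 + 7/8 = 55/8
  4 + 8/55 = 228/55
  2 + 55/228 = 511/228
  1 + 228/511 = 739/511

739/511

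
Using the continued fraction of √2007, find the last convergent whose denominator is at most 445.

19891/444

√2007 = [44; 1, 3, 1, 88, …] (period length 4).
Convergents:
  p_0/q_0 = 44/1
  p_1/q_1 = 45/1
  p_2/q_2 = 179/4
  p_3/q_3 = 224/5
  p_4/q_4 = 19891/444
  p_5/q_5 = 20115/449
q_4 = 444 ≤ 445 < 449 = q_5, so the answer is 19891/444.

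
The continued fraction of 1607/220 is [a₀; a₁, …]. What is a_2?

3

1607 = 7·220 + 67   →  a_0 = 7
220 = 3·67 + 19   →  a_1 = 3
67 = 3·19 + 10   →  a_2 = 3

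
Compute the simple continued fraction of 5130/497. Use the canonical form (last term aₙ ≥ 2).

5130 = 10×497 + 160
497 = 3×160 + 17
160 = 9×17 + 7
17 = 2×7 + 3
7 = 2×3 + 1
3 = 3×1 + 0  (stop)
So 5130/497 = [10; 3, 9, 2, 2, 3].

[10; 3, 9, 2, 2, 3]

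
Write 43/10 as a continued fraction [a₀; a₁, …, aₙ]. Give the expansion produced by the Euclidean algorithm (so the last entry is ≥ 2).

43 = 4*10 + 3
10 = 3*3 + 1
3 = 3*1 + 0  (stop)
So 43/10 = [4; 3, 3].

[4; 3, 3]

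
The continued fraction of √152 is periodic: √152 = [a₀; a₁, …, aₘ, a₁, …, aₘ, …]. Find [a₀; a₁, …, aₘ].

[12; 3, 24]

a₀ = ⌊√152⌋ = 12.
With m₀=0, d₀=1 and mₖ₊₁ = dₖaₖ − mₖ, dₖ₊₁ = (n − mₖ₊₁²)/dₖ, aₖ₊₁ = ⌊(a₀+mₖ₊₁)/dₖ₊₁⌋:
  k=1: m=12, d=8, a=3
  k=2: m=12, d=1, a=24
d=1 and a=2a₀=24 at k=2, so the next step gives (m, d) = (12, 8) again — its k=1 value — and the period has length 2.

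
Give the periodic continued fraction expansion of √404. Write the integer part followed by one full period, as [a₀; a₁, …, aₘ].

a₀ = ⌊√404⌋ = 20.
With m₀=0, d₀=1 and mₖ₊₁ = dₖaₖ − mₖ, dₖ₊₁ = (n − mₖ₊₁²)/dₖ, aₖ₊₁ = ⌊(a₀+mₖ₊₁)/dₖ₊₁⌋:
  k=1: m=20, d=4, a=10
  k=2: m=20, d=1, a=40
d=1 and a=2a₀=40 at k=2, so the next step gives (m, d) = (20, 4) again — its k=1 value — and the period has length 2.

[20; 10, 40]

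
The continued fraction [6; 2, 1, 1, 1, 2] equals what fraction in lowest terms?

Using pₖ = aₖpₖ₋₁ + pₖ₋₂ and qₖ = aₖqₖ₋₁ + qₖ₋₂:
  k=0: a=6, p=6, q=1
  k=1: a=2, p=13, q=2
  k=2: a=1, p=19, q=3
  k=3: a=1, p=32, q=5
  k=4: a=1, p=51, q=8
  k=5: a=2, p=134, q=21

134/21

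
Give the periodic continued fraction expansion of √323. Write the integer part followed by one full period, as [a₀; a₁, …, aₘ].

[17; 1, 34]

a₀ = ⌊√323⌋ = 17.
With m₀=0, d₀=1 and mₖ₊₁ = dₖaₖ − mₖ, dₖ₊₁ = (n − mₖ₊₁²)/dₖ, aₖ₊₁ = ⌊(a₀+mₖ₊₁)/dₖ₊₁⌋:
  k=1: m=17, d=34, a=1
  k=2: m=17, d=1, a=34
d=1 and a=2a₀=34 at k=2, so the next step gives (m, d) = (17, 34) again — its k=1 value — and the period has length 2.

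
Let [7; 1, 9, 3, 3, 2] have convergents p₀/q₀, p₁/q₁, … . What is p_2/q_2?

Using pₖ = aₖpₖ₋₁ + pₖ₋₂, qₖ = aₖqₖ₋₁ + qₖ₋₂ (with p₋₁=1, p₋₂=0, q₋₁=0, q₋₂=1):
  k=0: a=7, p=7, q=1
  k=1: a=1, p=8, q=1
  k=2: a=9, p=79, q=10

79/10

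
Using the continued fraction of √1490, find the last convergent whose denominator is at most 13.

√1490 = [38; 1, 1, 1, 1, 76, …] (period length 5).
Convergents:
  p_0/q_0 = 38/1
  p_1/q_1 = 39/1
  p_2/q_2 = 77/2
  p_3/q_3 = 116/3
  p_4/q_4 = 193/5
  p_5/q_5 = 14784/383
q_4 = 5 ≤ 13 < 383 = q_5, so the answer is 193/5.

193/5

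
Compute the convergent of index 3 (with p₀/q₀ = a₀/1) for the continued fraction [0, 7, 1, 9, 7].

10/79

Using pₖ = aₖpₖ₋₁ + pₖ₋₂, qₖ = aₖqₖ₋₁ + qₖ₋₂ (with p₋₁=1, p₋₂=0, q₋₁=0, q₋₂=1):
  k=0: a=0, p=0, q=1
  k=1: a=7, p=1, q=7
  k=2: a=1, p=1, q=8
  k=3: a=9, p=10, q=79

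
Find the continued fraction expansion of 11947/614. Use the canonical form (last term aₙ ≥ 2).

11947 = 19·614 + 281
614 = 2·281 + 52
281 = 5·52 + 21
52 = 2·21 + 10
21 = 2·10 + 1
10 = 10·1 + 0  (stop)
So 11947/614 = [19; 2, 5, 2, 2, 10].

[19; 2, 5, 2, 2, 10]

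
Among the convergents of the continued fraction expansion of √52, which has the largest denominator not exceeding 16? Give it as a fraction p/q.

101/14

√52 = [7; 4, 1, 2, 1, 4, 14, …] (period length 6).
Convergents:
  p_0/q_0 = 7/1
  p_1/q_1 = 29/4
  p_2/q_2 = 36/5
  p_3/q_3 = 101/14
  p_4/q_4 = 137/19
q_3 = 14 ≤ 16 < 19 = q_4, so the answer is 101/14.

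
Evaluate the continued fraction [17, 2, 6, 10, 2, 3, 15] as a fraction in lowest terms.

Fold from the inside: start with 15/1.
  3 + 1/15 = 46/15
  2 + 15/46 = 107/46
  10 + 46/107 = 1116/107
  6 + 107/1116 = 6803/1116
  2 + 1116/6803 = 14722/6803
  17 + 6803/14722 = 257077/14722

257077/14722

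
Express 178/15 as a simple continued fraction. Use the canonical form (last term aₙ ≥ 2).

178 = 11×15 + 13
15 = 1×13 + 2
13 = 6×2 + 1
2 = 2×1 + 0  (stop)
So 178/15 = [11; 1, 6, 2].

[11; 1, 6, 2]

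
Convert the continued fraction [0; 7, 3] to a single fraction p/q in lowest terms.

Fold from the inside: start with 3/1.
  7 + 1/3 = 22/3
  0 + 3/22 = 3/22

3/22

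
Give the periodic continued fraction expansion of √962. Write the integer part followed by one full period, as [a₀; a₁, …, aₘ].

a₀ = ⌊√962⌋ = 31.
With m₀=0, d₀=1 and mₖ₊₁ = dₖaₖ − mₖ, dₖ₊₁ = (n − mₖ₊₁²)/dₖ, aₖ₊₁ = ⌊(a₀+mₖ₊₁)/dₖ₊₁⌋:
  k=1: m=31, d=1, a=62
d=1 and a=2a₀=62 at k=1, so the next step gives (m, d) = (31, 1) again — its k=1 value — and the period has length 1.

[31; 62]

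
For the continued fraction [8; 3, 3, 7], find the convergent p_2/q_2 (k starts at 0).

Using pₖ = aₖpₖ₋₁ + pₖ₋₂, qₖ = aₖqₖ₋₁ + qₖ₋₂ (with p₋₁=1, p₋₂=0, q₋₁=0, q₋₂=1):
  k=0: a=8, p=8, q=1
  k=1: a=3, p=25, q=3
  k=2: a=3, p=83, q=10

83/10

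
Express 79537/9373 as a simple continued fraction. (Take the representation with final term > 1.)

79537 = 8*9373 + 4553
9373 = 2*4553 + 267
4553 = 17*267 + 14
267 = 19*14 + 1
14 = 14*1 + 0  (stop)
So 79537/9373 = [8; 2, 17, 19, 14].

[8; 2, 17, 19, 14]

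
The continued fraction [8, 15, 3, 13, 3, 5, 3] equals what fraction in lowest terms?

258080/31999

Fold from the inside: start with 3/1.
  5 + 1/3 = 16/3
  3 + 3/16 = 51/16
  13 + 16/51 = 679/51
  3 + 51/679 = 2088/679
  15 + 679/2088 = 31999/2088
  8 + 2088/31999 = 258080/31999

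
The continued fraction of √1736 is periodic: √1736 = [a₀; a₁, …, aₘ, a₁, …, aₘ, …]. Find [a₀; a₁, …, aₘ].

[41; 1, 1, 1, 82]

a₀ = ⌊√1736⌋ = 41.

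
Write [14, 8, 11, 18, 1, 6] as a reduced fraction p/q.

Using pₖ = aₖpₖ₋₁ + pₖ₋₂ and qₖ = aₖqₖ₋₁ + qₖ₋₂:
  k=0: a=14, p=14, q=1
  k=1: a=8, p=113, q=8
  k=2: a=11, p=1257, q=89
  k=3: a=18, p=22739, q=1610
  k=4: a=1, p=23996, q=1699
  k=5: a=6, p=166715, q=11804

166715/11804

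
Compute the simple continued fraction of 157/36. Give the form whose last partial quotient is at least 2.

[4; 2, 1, 3, 3]

157 = 4×36 + 13
36 = 2×13 + 10
13 = 1×10 + 3
10 = 3×3 + 1
3 = 3×1 + 0  (stop)
So 157/36 = [4; 2, 1, 3, 3].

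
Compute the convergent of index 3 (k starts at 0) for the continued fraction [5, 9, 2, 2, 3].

Using pₖ = aₖpₖ₋₁ + pₖ₋₂, qₖ = aₖqₖ₋₁ + qₖ₋₂ (with p₋₁=1, p₋₂=0, q₋₁=0, q₋₂=1):
  k=0: a=5, p=5, q=1
  k=1: a=9, p=46, q=9
  k=2: a=2, p=97, q=19
  k=3: a=2, p=240, q=47

240/47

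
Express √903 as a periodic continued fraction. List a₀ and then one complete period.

[30; 20, 60]

a₀ = ⌊√903⌋ = 30.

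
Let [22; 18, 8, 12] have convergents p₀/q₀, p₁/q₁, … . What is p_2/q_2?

Using pₖ = aₖpₖ₋₁ + pₖ₋₂, qₖ = aₖqₖ₋₁ + qₖ₋₂ (with p₋₁=1, p₋₂=0, q₋₁=0, q₋₂=1):
  k=0: a=22, p=22, q=1
  k=1: a=18, p=397, q=18
  k=2: a=8, p=3198, q=145

3198/145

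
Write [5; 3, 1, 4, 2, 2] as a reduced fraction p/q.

542/103

Using pₖ = aₖpₖ₋₁ + pₖ₋₂ and qₖ = aₖqₖ₋₁ + qₖ₋₂:
  k=0: a=5, p=5, q=1
  k=1: a=3, p=16, q=3
  k=2: a=1, p=21, q=4
  k=3: a=4, p=100, q=19
  k=4: a=2, p=221, q=42
  k=5: a=2, p=542, q=103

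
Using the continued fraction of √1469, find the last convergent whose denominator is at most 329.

11000/287

√1469 = [38; 3, 18, 1, 4, 1, 18, 3, 76, …] (period length 8).
Convergents:
  p_0/q_0 = 38/1
  p_1/q_1 = 115/3
  p_2/q_2 = 2108/55
  p_3/q_3 = 2223/58
  p_4/q_4 = 11000/287
  p_5/q_5 = 13223/345
q_4 = 287 ≤ 329 < 345 = q_5, so the answer is 11000/287.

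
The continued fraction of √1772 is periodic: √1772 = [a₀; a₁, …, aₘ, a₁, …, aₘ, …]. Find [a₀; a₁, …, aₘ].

[42; 10, 1, 1, 20, 1, 1, 10, 84]

a₀ = ⌊√1772⌋ = 42.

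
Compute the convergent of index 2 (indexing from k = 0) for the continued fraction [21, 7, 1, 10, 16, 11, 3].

Using pₖ = aₖpₖ₋₁ + pₖ₋₂, qₖ = aₖqₖ₋₁ + qₖ₋₂ (with p₋₁=1, p₋₂=0, q₋₁=0, q₋₂=1):
  k=0: a=21, p=21, q=1
  k=1: a=7, p=148, q=7
  k=2: a=1, p=169, q=8

169/8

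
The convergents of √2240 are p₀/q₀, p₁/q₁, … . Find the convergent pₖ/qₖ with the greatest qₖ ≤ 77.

√2240 = [47; 3, 23, 3, 94, …] (period length 4).
Convergents:
  p_0/q_0 = 47/1
  p_1/q_1 = 142/3
  p_2/q_2 = 3313/70
  p_3/q_3 = 10081/213
q_2 = 70 ≤ 77 < 213 = q_3, so the answer is 3313/70.

3313/70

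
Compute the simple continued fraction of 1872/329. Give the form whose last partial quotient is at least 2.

[5; 1, 2, 4, 2, 3, 3]

1872 = 5×329 + 227
329 = 1×227 + 102
227 = 2×102 + 23
102 = 4×23 + 10
23 = 2×10 + 3
10 = 3×3 + 1
3 = 3×1 + 0  (stop)
So 1872/329 = [5; 1, 2, 4, 2, 3, 3].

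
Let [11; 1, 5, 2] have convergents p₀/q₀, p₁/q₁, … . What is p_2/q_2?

71/6

Using pₖ = aₖpₖ₋₁ + pₖ₋₂, qₖ = aₖqₖ₋₁ + qₖ₋₂ (with p₋₁=1, p₋₂=0, q₋₁=0, q₋₂=1):
  k=0: a=11, p=11, q=1
  k=1: a=1, p=12, q=1
  k=2: a=5, p=71, q=6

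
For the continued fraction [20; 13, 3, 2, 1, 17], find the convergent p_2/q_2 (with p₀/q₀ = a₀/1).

803/40

Using pₖ = aₖpₖ₋₁ + pₖ₋₂, qₖ = aₖqₖ₋₁ + qₖ₋₂ (with p₋₁=1, p₋₂=0, q₋₁=0, q₋₂=1):
  k=0: a=20, p=20, q=1
  k=1: a=13, p=261, q=13
  k=2: a=3, p=803, q=40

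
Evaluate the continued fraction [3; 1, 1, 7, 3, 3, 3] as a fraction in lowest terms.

Using pₖ = aₖpₖ₋₁ + pₖ₋₂ and qₖ = aₖqₖ₋₁ + qₖ₋₂:
  k=0: a=3, p=3, q=1
  k=1: a=1, p=4, q=1
  k=2: a=1, p=7, q=2
  k=3: a=7, p=53, q=15
  k=4: a=3, p=166, q=47
  k=5: a=3, p=551, q=156
  k=6: a=3, p=1819, q=515

1819/515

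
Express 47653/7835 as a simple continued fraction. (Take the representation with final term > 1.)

[6; 12, 5, 2, 2, 11, 2]

47653 = 6×7835 + 643
7835 = 12×643 + 119
643 = 5×119 + 48
119 = 2×48 + 23
48 = 2×23 + 2
23 = 11×2 + 1
2 = 2×1 + 0  (stop)
So 47653/7835 = [6; 12, 5, 2, 2, 11, 2].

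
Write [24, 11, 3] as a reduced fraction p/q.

Using pₖ = aₖpₖ₋₁ + pₖ₋₂ and qₖ = aₖqₖ₋₁ + qₖ₋₂:
  k=0: a=24, p=24, q=1
  k=1: a=11, p=265, q=11
  k=2: a=3, p=819, q=34

819/34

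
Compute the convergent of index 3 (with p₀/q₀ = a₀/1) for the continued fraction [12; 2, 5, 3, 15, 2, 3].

436/35

Using pₖ = aₖpₖ₋₁ + pₖ₋₂, qₖ = aₖqₖ₋₁ + qₖ₋₂ (with p₋₁=1, p₋₂=0, q₋₁=0, q₋₂=1):
  k=0: a=12, p=12, q=1
  k=1: a=2, p=25, q=2
  k=2: a=5, p=137, q=11
  k=3: a=3, p=436, q=35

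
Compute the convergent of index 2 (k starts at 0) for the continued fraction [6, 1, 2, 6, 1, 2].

Using pₖ = aₖpₖ₋₁ + pₖ₋₂, qₖ = aₖqₖ₋₁ + qₖ₋₂ (with p₋₁=1, p₋₂=0, q₋₁=0, q₋₂=1):
  k=0: a=6, p=6, q=1
  k=1: a=1, p=7, q=1
  k=2: a=2, p=20, q=3

20/3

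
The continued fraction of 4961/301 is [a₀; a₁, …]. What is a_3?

5

4961 = 16·301 + 145   →  a_0 = 16
301 = 2·145 + 11   →  a_1 = 2
145 = 13·11 + 2   →  a_2 = 13
11 = 5·2 + 1   →  a_3 = 5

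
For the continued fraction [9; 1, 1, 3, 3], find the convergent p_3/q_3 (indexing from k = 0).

67/7

Using pₖ = aₖpₖ₋₁ + pₖ₋₂, qₖ = aₖqₖ₋₁ + qₖ₋₂ (with p₋₁=1, p₋₂=0, q₋₁=0, q₋₂=1):
  k=0: a=9, p=9, q=1
  k=1: a=1, p=10, q=1
  k=2: a=1, p=19, q=2
  k=3: a=3, p=67, q=7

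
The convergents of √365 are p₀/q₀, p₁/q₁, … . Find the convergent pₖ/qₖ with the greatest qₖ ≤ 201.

√365 = [19; 9, 1, 1, 9, 38, …] (period length 5).
Convergents:
  p_0/q_0 = 19/1
  p_1/q_1 = 172/9
  p_2/q_2 = 191/10
  p_3/q_3 = 363/19
  p_4/q_4 = 3458/181
  p_5/q_5 = 131767/6897
q_4 = 181 ≤ 201 < 6897 = q_5, so the answer is 3458/181.

3458/181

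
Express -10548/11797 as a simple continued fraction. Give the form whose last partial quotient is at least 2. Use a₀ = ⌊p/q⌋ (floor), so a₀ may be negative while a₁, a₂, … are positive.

-10548 = -1·11797 + 1249
11797 = 9·1249 + 556
1249 = 2·556 + 137
556 = 4·137 + 8
137 = 17·8 + 1
8 = 8·1 + 0  (stop)
So -10548/11797 = [-1; 9, 2, 4, 17, 8].

[-1; 9, 2, 4, 17, 8]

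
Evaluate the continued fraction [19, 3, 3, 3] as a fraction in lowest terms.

637/33

Fold from the inside: start with 3/1.
  3 + 1/3 = 10/3
  3 + 3/10 = 33/10
  19 + 10/33 = 637/33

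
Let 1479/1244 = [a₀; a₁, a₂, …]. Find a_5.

6

1479 = 1·1244 + 235   →  a_0 = 1
1244 = 5·235 + 69   →  a_1 = 5
235 = 3·69 + 28   →  a_2 = 3
69 = 2·28 + 13   →  a_3 = 2
28 = 2·13 + 2   →  a_4 = 2
13 = 6·2 + 1   →  a_5 = 6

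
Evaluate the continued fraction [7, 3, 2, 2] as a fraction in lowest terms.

124/17

Using pₖ = aₖpₖ₋₁ + pₖ₋₂ and qₖ = aₖqₖ₋₁ + qₖ₋₂:
  k=0: a=7, p=7, q=1
  k=1: a=3, p=22, q=3
  k=2: a=2, p=51, q=7
  k=3: a=2, p=124, q=17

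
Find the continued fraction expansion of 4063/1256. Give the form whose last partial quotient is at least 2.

4063 = 3*1256 + 295
1256 = 4*295 + 76
295 = 3*76 + 67
76 = 1*67 + 9
67 = 7*9 + 4
9 = 2*4 + 1
4 = 4*1 + 0  (stop)
So 4063/1256 = [3; 4, 3, 1, 7, 2, 4].

[3; 4, 3, 1, 7, 2, 4]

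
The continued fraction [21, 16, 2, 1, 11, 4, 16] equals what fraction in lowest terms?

799567/37964

Using pₖ = aₖpₖ₋₁ + pₖ₋₂ and qₖ = aₖqₖ₋₁ + qₖ₋₂:
  k=0: a=21, p=21, q=1
  k=1: a=16, p=337, q=16
  k=2: a=2, p=695, q=33
  k=3: a=1, p=1032, q=49
  k=4: a=11, p=12047, q=572
  k=5: a=4, p=49220, q=2337
  k=6: a=16, p=799567, q=37964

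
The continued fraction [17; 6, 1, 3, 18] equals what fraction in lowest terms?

8454/493

Fold from the inside: start with 18/1.
  3 + 1/18 = 55/18
  1 + 18/55 = 73/55
  6 + 55/73 = 493/73
  17 + 73/493 = 8454/493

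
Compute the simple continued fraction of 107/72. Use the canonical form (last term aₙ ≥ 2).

[1; 2, 17, 2]

107 = 1×72 + 35
72 = 2×35 + 2
35 = 17×2 + 1
2 = 2×1 + 0  (stop)
So 107/72 = [1; 2, 17, 2].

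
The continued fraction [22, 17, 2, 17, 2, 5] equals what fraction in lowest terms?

152349/6907

Using pₖ = aₖpₖ₋₁ + pₖ₋₂ and qₖ = aₖqₖ₋₁ + qₖ₋₂:
  k=0: a=22, p=22, q=1
  k=1: a=17, p=375, q=17
  k=2: a=2, p=772, q=35
  k=3: a=17, p=13499, q=612
  k=4: a=2, p=27770, q=1259
  k=5: a=5, p=152349, q=6907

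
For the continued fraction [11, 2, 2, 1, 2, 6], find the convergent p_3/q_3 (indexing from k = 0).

80/7

Using pₖ = aₖpₖ₋₁ + pₖ₋₂, qₖ = aₖqₖ₋₁ + qₖ₋₂ (with p₋₁=1, p₋₂=0, q₋₁=0, q₋₂=1):
  k=0: a=11, p=11, q=1
  k=1: a=2, p=23, q=2
  k=2: a=2, p=57, q=5
  k=3: a=1, p=80, q=7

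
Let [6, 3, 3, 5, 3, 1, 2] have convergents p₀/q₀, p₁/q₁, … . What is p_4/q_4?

1065/169

Using pₖ = aₖpₖ₋₁ + pₖ₋₂, qₖ = aₖqₖ₋₁ + qₖ₋₂ (with p₋₁=1, p₋₂=0, q₋₁=0, q₋₂=1):
  k=0: a=6, p=6, q=1
  k=1: a=3, p=19, q=3
  k=2: a=3, p=63, q=10
  k=3: a=5, p=334, q=53
  k=4: a=3, p=1065, q=169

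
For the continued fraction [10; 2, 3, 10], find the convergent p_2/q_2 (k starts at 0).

73/7

Using pₖ = aₖpₖ₋₁ + pₖ₋₂, qₖ = aₖqₖ₋₁ + qₖ₋₂ (with p₋₁=1, p₋₂=0, q₋₁=0, q₋₂=1):
  k=0: a=10, p=10, q=1
  k=1: a=2, p=21, q=2
  k=2: a=3, p=73, q=7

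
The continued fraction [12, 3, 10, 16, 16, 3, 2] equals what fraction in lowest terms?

Fold from the inside: start with 2/1.
  3 + 1/2 = 7/2
  16 + 2/7 = 114/7
  16 + 7/114 = 1831/114
  10 + 114/1831 = 18424/1831
  3 + 1831/18424 = 57103/18424
  12 + 18424/57103 = 703660/57103

703660/57103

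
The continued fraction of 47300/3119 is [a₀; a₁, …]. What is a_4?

47300 = 15·3119 + 515   →  a_0 = 15
3119 = 6·515 + 29   →  a_1 = 6
515 = 17·29 + 22   →  a_2 = 17
29 = 1·22 + 7   →  a_3 = 1
22 = 3·7 + 1   →  a_4 = 3

3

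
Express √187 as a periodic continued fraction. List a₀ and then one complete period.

a₀ = ⌊√187⌋ = 13.
With m₀=0, d₀=1 and mₖ₊₁ = dₖaₖ − mₖ, dₖ₊₁ = (n − mₖ₊₁²)/dₖ, aₖ₊₁ = ⌊(a₀+mₖ₊₁)/dₖ₊₁⌋:
  k=1: m=13, d=18, a=1
  k=2: m=5, d=9, a=2
  k=3: m=13, d=2, a=13
  k=4: m=13, d=9, a=2
  k=5: m=5, d=18, a=1
  k=6: m=13, d=1, a=26
d=1 and a=2a₀=26 at k=6, so the next step gives (m, d) = (13, 18) again — its k=1 value — and the period has length 6.

[13; 1, 2, 13, 2, 1, 26]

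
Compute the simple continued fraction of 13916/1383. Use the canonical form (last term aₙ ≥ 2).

13916 = 10·1383 + 86
1383 = 16·86 + 7
86 = 12·7 + 2
7 = 3·2 + 1
2 = 2·1 + 0  (stop)
So 13916/1383 = [10; 16, 12, 3, 2].

[10; 16, 12, 3, 2]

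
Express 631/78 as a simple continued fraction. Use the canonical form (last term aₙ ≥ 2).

631 = 8×78 + 7
78 = 11×7 + 1
7 = 7×1 + 0  (stop)
So 631/78 = [8; 11, 7].

[8; 11, 7]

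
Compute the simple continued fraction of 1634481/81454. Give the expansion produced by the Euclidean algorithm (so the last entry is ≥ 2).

[20; 15, 12, 3, 3, 3, 13]

1634481 = 20·81454 + 5401
81454 = 15·5401 + 439
5401 = 12·439 + 133
439 = 3·133 + 40
133 = 3·40 + 13
40 = 3·13 + 1
13 = 13·1 + 0  (stop)
So 1634481/81454 = [20; 15, 12, 3, 3, 3, 13].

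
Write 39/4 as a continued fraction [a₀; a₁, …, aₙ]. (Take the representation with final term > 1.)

39 = 9×4 + 3
4 = 1×3 + 1
3 = 3×1 + 0  (stop)
So 39/4 = [9; 1, 3].

[9; 1, 3]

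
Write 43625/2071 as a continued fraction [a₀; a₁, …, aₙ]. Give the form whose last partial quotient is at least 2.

43625 = 21·2071 + 134
2071 = 15·134 + 61
134 = 2·61 + 12
61 = 5·12 + 1
12 = 12·1 + 0  (stop)
So 43625/2071 = [21; 15, 2, 5, 12].

[21; 15, 2, 5, 12]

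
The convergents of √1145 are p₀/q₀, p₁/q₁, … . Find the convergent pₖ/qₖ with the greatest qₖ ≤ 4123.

84933/2510

√1145 = [33; 1, 5, 5, 1, 66, …] (period length 5).
Convergents:
  p_0/q_0 = 33/1
  p_1/q_1 = 34/1
  p_2/q_2 = 203/6
  p_3/q_3 = 1049/31
  p_4/q_4 = 1252/37
  p_5/q_5 = 83681/2473
  p_6/q_6 = 84933/2510
  p_7/q_7 = 508346/15023
q_6 = 2510 ≤ 4123 < 15023 = q_7, so the answer is 84933/2510.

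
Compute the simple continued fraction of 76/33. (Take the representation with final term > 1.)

76 = 2·33 + 10
33 = 3·10 + 3
10 = 3·3 + 1
3 = 3·1 + 0  (stop)
So 76/33 = [2; 3, 3, 3].

[2; 3, 3, 3]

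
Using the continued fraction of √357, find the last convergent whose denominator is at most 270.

√357 = [18; 1, 8, 2, 8, 1, 36, …] (period length 6).
Convergents:
  p_0/q_0 = 18/1
  p_1/q_1 = 19/1
  p_2/q_2 = 170/9
  p_3/q_3 = 359/19
  p_4/q_4 = 3042/161
  p_5/q_5 = 3401/180
  p_6/q_6 = 125478/6641
q_5 = 180 ≤ 270 < 6641 = q_6, so the answer is 3401/180.

3401/180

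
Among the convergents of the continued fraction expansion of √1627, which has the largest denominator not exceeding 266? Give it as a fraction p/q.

4921/122

√1627 = [40; 2, 1, 39, 1, 2, 80, …] (period length 6).
Convergents:
  p_0/q_0 = 40/1
  p_1/q_1 = 81/2
  p_2/q_2 = 121/3
  p_3/q_3 = 4800/119
  p_4/q_4 = 4921/122
  p_5/q_5 = 14642/363
q_4 = 122 ≤ 266 < 363 = q_5, so the answer is 4921/122.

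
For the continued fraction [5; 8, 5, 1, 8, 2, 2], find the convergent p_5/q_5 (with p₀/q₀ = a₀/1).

4687/915

Using pₖ = aₖpₖ₋₁ + pₖ₋₂, qₖ = aₖqₖ₋₁ + qₖ₋₂ (with p₋₁=1, p₋₂=0, q₋₁=0, q₋₂=1):
  k=0: a=5, p=5, q=1
  k=1: a=8, p=41, q=8
  k=2: a=5, p=210, q=41
  k=3: a=1, p=251, q=49
  k=4: a=8, p=2218, q=433
  k=5: a=2, p=4687, q=915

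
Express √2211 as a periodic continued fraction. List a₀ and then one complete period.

a₀ = ⌊√2211⌋ = 47.

[47; 47, 94]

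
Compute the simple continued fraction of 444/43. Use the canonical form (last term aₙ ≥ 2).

[10; 3, 14]

444 = 10×43 + 14
43 = 3×14 + 1
14 = 14×1 + 0  (stop)
So 444/43 = [10; 3, 14].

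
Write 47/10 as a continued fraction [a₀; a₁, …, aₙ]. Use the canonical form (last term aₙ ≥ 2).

47 = 4·10 + 7
10 = 1·7 + 3
7 = 2·3 + 1
3 = 3·1 + 0  (stop)
So 47/10 = [4; 1, 2, 3].

[4; 1, 2, 3]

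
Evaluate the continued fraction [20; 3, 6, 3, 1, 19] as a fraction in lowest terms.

Fold from the inside: start with 19/1.
  1 + 1/19 = 20/19
  3 + 19/20 = 79/20
  6 + 20/79 = 494/79
  3 + 79/494 = 1561/494
  20 + 494/1561 = 31714/1561

31714/1561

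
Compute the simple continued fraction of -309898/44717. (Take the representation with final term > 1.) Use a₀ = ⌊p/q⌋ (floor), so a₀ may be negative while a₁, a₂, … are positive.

-309898 = -7×44717 + 3121
44717 = 14×3121 + 1023
3121 = 3×1023 + 52
1023 = 19×52 + 35
52 = 1×35 + 17
35 = 2×17 + 1
17 = 17×1 + 0  (stop)
So -309898/44717 = [-7; 14, 3, 19, 1, 2, 17].

[-7; 14, 3, 19, 1, 2, 17]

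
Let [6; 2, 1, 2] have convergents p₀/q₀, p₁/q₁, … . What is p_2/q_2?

Using pₖ = aₖpₖ₋₁ + pₖ₋₂, qₖ = aₖqₖ₋₁ + qₖ₋₂ (with p₋₁=1, p₋₂=0, q₋₁=0, q₋₂=1):
  k=0: a=6, p=6, q=1
  k=1: a=2, p=13, q=2
  k=2: a=1, p=19, q=3

19/3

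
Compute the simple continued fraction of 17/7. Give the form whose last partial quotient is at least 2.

[2; 2, 3]

17 = 2×7 + 3
7 = 2×3 + 1
3 = 3×1 + 0  (stop)
So 17/7 = [2; 2, 3].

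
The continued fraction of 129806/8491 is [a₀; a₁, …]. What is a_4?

8

129806 = 15·8491 + 2441   →  a_0 = 15
8491 = 3·2441 + 1168   →  a_1 = 3
2441 = 2·1168 + 105   →  a_2 = 2
1168 = 11·105 + 13   →  a_3 = 11
105 = 8·13 + 1   →  a_4 = 8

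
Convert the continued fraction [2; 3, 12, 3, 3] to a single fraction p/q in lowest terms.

881/379

Fold from the inside: start with 3/1.
  3 + 1/3 = 10/3
  12 + 3/10 = 123/10
  3 + 10/123 = 379/123
  2 + 123/379 = 881/379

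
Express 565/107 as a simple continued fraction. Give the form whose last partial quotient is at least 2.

565 = 5·107 + 30
107 = 3·30 + 17
30 = 1·17 + 13
17 = 1·13 + 4
13 = 3·4 + 1
4 = 4·1 + 0  (stop)
So 565/107 = [5; 3, 1, 1, 3, 4].

[5; 3, 1, 1, 3, 4]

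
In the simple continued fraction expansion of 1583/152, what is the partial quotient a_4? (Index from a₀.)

2

1583 = 10·152 + 63   →  a_0 = 10
152 = 2·63 + 26   →  a_1 = 2
63 = 2·26 + 11   →  a_2 = 2
26 = 2·11 + 4   →  a_3 = 2
11 = 2·4 + 3   →  a_4 = 2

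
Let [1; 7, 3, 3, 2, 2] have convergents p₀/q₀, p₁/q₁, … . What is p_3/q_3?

83/73

Using pₖ = aₖpₖ₋₁ + pₖ₋₂, qₖ = aₖqₖ₋₁ + qₖ₋₂ (with p₋₁=1, p₋₂=0, q₋₁=0, q₋₂=1):
  k=0: a=1, p=1, q=1
  k=1: a=7, p=8, q=7
  k=2: a=3, p=25, q=22
  k=3: a=3, p=83, q=73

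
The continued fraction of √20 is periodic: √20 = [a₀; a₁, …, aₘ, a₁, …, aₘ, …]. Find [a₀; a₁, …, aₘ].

a₀ = ⌊√20⌋ = 4.
With m₀=0, d₀=1 and mₖ₊₁ = dₖaₖ − mₖ, dₖ₊₁ = (n − mₖ₊₁²)/dₖ, aₖ₊₁ = ⌊(a₀+mₖ₊₁)/dₖ₊₁⌋:
  k=1: m=4, d=4, a=2
  k=2: m=4, d=1, a=8
d=1 and a=2a₀=8 at k=2, so the next step gives (m, d) = (4, 4) again — its k=1 value — and the period has length 2.

[4; 2, 8]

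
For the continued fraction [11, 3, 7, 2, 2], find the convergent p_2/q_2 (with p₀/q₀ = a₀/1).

249/22

Using pₖ = aₖpₖ₋₁ + pₖ₋₂, qₖ = aₖqₖ₋₁ + qₖ₋₂ (with p₋₁=1, p₋₂=0, q₋₁=0, q₋₂=1):
  k=0: a=11, p=11, q=1
  k=1: a=3, p=34, q=3
  k=2: a=7, p=249, q=22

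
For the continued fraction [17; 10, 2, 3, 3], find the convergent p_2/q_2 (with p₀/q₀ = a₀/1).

Using pₖ = aₖpₖ₋₁ + pₖ₋₂, qₖ = aₖqₖ₋₁ + qₖ₋₂ (with p₋₁=1, p₋₂=0, q₋₁=0, q₋₂=1):
  k=0: a=17, p=17, q=1
  k=1: a=10, p=171, q=10
  k=2: a=2, p=359, q=21

359/21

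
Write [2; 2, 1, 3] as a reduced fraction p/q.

26/11

Fold from the inside: start with 3/1.
  1 + 1/3 = 4/3
  2 + 3/4 = 11/4
  2 + 4/11 = 26/11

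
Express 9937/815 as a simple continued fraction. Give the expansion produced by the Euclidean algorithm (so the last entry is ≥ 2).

[12; 5, 5, 4, 3, 2]

9937 = 12·815 + 157
815 = 5·157 + 30
157 = 5·30 + 7
30 = 4·7 + 2
7 = 3·2 + 1
2 = 2·1 + 0  (stop)
So 9937/815 = [12; 5, 5, 4, 3, 2].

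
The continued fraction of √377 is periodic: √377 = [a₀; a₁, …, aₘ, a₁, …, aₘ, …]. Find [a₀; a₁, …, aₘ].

[19; 2, 2, 2, 38]

a₀ = ⌊√377⌋ = 19.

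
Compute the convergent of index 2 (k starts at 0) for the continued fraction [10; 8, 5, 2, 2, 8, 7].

415/41

Using pₖ = aₖpₖ₋₁ + pₖ₋₂, qₖ = aₖqₖ₋₁ + qₖ₋₂ (with p₋₁=1, p₋₂=0, q₋₁=0, q₋₂=1):
  k=0: a=10, p=10, q=1
  k=1: a=8, p=81, q=8
  k=2: a=5, p=415, q=41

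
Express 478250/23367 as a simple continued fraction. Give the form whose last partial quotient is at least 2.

478250 = 20×23367 + 10910
23367 = 2×10910 + 1547
10910 = 7×1547 + 81
1547 = 19×81 + 8
81 = 10×8 + 1
8 = 8×1 + 0  (stop)
So 478250/23367 = [20; 2, 7, 19, 10, 8].

[20; 2, 7, 19, 10, 8]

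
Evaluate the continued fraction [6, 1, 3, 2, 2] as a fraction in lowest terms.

149/22

Using pₖ = aₖpₖ₋₁ + pₖ₋₂ and qₖ = aₖqₖ₋₁ + qₖ₋₂:
  k=0: a=6, p=6, q=1
  k=1: a=1, p=7, q=1
  k=2: a=3, p=27, q=4
  k=3: a=2, p=61, q=9
  k=4: a=2, p=149, q=22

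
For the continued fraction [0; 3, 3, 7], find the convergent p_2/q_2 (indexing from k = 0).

Using pₖ = aₖpₖ₋₁ + pₖ₋₂, qₖ = aₖqₖ₋₁ + qₖ₋₂ (with p₋₁=1, p₋₂=0, q₋₁=0, q₋₂=1):
  k=0: a=0, p=0, q=1
  k=1: a=3, p=1, q=3
  k=2: a=3, p=3, q=10

3/10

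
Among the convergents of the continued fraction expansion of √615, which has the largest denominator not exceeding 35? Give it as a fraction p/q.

124/5

√615 = [24; 1, 3, 1, 48, …] (period length 4).
Convergents:
  p_0/q_0 = 24/1
  p_1/q_1 = 25/1
  p_2/q_2 = 99/4
  p_3/q_3 = 124/5
  p_4/q_4 = 6051/244
q_3 = 5 ≤ 35 < 244 = q_4, so the answer is 124/5.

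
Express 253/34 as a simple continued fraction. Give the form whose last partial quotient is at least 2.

[7; 2, 3, 1, 3]

253 = 7×34 + 15
34 = 2×15 + 4
15 = 3×4 + 3
4 = 1×3 + 1
3 = 3×1 + 0  (stop)
So 253/34 = [7; 2, 3, 1, 3].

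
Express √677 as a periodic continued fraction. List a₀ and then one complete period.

a₀ = ⌊√677⌋ = 26.
With m₀=0, d₀=1 and mₖ₊₁ = dₖaₖ − mₖ, dₖ₊₁ = (n − mₖ₊₁²)/dₖ, aₖ₊₁ = ⌊(a₀+mₖ₊₁)/dₖ₊₁⌋:
  k=1: m=26, d=1, a=52
d=1 and a=2a₀=52 at k=1, so the next step gives (m, d) = (26, 1) again — its k=1 value — and the period has length 1.

[26; 52]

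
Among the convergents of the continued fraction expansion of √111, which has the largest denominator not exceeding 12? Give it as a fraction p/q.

21/2

√111 = [10; 1, 1, 6, 1, 1, 20, …] (period length 6).
Convergents:
  p_0/q_0 = 10/1
  p_1/q_1 = 11/1
  p_2/q_2 = 21/2
  p_3/q_3 = 137/13
q_2 = 2 ≤ 12 < 13 = q_3, so the answer is 21/2.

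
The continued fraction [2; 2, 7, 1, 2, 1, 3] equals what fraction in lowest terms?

610/247

Using pₖ = aₖpₖ₋₁ + pₖ₋₂ and qₖ = aₖqₖ₋₁ + qₖ₋₂:
  k=0: a=2, p=2, q=1
  k=1: a=2, p=5, q=2
  k=2: a=7, p=37, q=15
  k=3: a=1, p=42, q=17
  k=4: a=2, p=121, q=49
  k=5: a=1, p=163, q=66
  k=6: a=3, p=610, q=247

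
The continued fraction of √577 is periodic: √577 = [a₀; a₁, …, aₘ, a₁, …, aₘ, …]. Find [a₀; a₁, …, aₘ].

a₀ = ⌊√577⌋ = 24.
With m₀=0, d₀=1 and mₖ₊₁ = dₖaₖ − mₖ, dₖ₊₁ = (n − mₖ₊₁²)/dₖ, aₖ₊₁ = ⌊(a₀+mₖ₊₁)/dₖ₊₁⌋:
  k=1: m=24, d=1, a=48
d=1 and a=2a₀=48 at k=1, so the next step gives (m, d) = (24, 1) again — its k=1 value — and the period has length 1.

[24; 48]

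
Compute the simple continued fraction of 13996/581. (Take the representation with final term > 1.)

[24; 11, 5, 1, 3, 2]

13996 = 24·581 + 52
581 = 11·52 + 9
52 = 5·9 + 7
9 = 1·7 + 2
7 = 3·2 + 1
2 = 2·1 + 0  (stop)
So 13996/581 = [24; 11, 5, 1, 3, 2].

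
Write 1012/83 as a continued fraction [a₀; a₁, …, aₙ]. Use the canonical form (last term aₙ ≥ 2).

[12; 5, 5, 3]

1012 = 12·83 + 16
83 = 5·16 + 3
16 = 5·3 + 1
3 = 3·1 + 0  (stop)
So 1012/83 = [12; 5, 5, 3].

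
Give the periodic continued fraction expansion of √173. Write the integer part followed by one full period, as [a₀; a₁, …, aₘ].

a₀ = ⌊√173⌋ = 13.
With m₀=0, d₀=1 and mₖ₊₁ = dₖaₖ − mₖ, dₖ₊₁ = (n − mₖ₊₁²)/dₖ, aₖ₊₁ = ⌊(a₀+mₖ₊₁)/dₖ₊₁⌋:
  k=1: m=13, d=4, a=6
  k=2: m=11, d=13, a=1
  k=3: m=2, d=13, a=1
  k=4: m=11, d=4, a=6
  k=5: m=13, d=1, a=26
d=1 and a=2a₀=26 at k=5, so the next step gives (m, d) = (13, 4) again — its k=1 value — and the period has length 5.

[13; 6, 1, 1, 6, 26]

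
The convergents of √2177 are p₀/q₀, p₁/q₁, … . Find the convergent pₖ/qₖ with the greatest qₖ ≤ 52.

1913/41

√2177 = [46; 1, 1, 1, 12, 1, 1, 1, 92, …] (period length 8).
Convergents:
  p_0/q_0 = 46/1
  p_1/q_1 = 47/1
  p_2/q_2 = 93/2
  p_3/q_3 = 140/3
  p_4/q_4 = 1773/38
  p_5/q_5 = 1913/41
  p_6/q_6 = 3686/79
q_5 = 41 ≤ 52 < 79 = q_6, so the answer is 1913/41.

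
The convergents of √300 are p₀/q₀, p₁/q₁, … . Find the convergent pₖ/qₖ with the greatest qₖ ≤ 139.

1351/78

√300 = [17; 3, 8, 3, 34, …] (period length 4).
Convergents:
  p_0/q_0 = 17/1
  p_1/q_1 = 52/3
  p_2/q_2 = 433/25
  p_3/q_3 = 1351/78
  p_4/q_4 = 46367/2677
q_3 = 78 ≤ 139 < 2677 = q_4, so the answer is 1351/78.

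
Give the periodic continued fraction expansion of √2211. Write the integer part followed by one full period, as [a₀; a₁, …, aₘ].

a₀ = ⌊√2211⌋ = 47.
With m₀=0, d₀=1 and mₖ₊₁ = dₖaₖ − mₖ, dₖ₊₁ = (n − mₖ₊₁²)/dₖ, aₖ₊₁ = ⌊(a₀+mₖ₊₁)/dₖ₊₁⌋:
  k=1: m=47, d=2, a=47
  k=2: m=47, d=1, a=94
d=1 and a=2a₀=94 at k=2, so the next step gives (m, d) = (47, 2) again — its k=1 value — and the period has length 2.

[47; 47, 94]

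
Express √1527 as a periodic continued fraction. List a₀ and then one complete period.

[39; 13, 78]

a₀ = ⌊√1527⌋ = 39.
With m₀=0, d₀=1 and mₖ₊₁ = dₖaₖ − mₖ, dₖ₊₁ = (n − mₖ₊₁²)/dₖ, aₖ₊₁ = ⌊(a₀+mₖ₊₁)/dₖ₊₁⌋:
  k=1: m=39, d=6, a=13
  k=2: m=39, d=1, a=78
d=1 and a=2a₀=78 at k=2, so the next step gives (m, d) = (39, 6) again — its k=1 value — and the period has length 2.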